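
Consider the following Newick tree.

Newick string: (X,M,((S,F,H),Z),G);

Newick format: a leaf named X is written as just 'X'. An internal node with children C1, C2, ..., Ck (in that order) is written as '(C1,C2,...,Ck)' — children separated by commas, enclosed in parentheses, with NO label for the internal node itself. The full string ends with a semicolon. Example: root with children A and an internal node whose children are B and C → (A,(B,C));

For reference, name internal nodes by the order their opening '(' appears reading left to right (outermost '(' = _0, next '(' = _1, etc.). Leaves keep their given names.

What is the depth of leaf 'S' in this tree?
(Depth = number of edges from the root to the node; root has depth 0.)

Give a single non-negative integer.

Newick: (X,M,((S,F,H),Z),G);
Naming internals by '(' encounter order: outermost '(' = _0, next = _1, ...
Query node: S
Path from root: _0 -> _1 -> _2 -> S
Depth of S: 3 (number of edges from root)

Answer: 3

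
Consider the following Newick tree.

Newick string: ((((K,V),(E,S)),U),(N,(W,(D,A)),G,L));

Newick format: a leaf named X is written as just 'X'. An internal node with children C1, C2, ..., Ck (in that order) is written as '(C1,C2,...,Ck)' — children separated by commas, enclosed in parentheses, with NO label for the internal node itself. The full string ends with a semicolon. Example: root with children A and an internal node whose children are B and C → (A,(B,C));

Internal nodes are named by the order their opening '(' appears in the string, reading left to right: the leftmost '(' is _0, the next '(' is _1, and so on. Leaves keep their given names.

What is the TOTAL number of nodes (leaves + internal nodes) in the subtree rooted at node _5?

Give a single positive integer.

Answer: 9

Derivation:
Newick: ((((K,V),(E,S)),U),(N,(W,(D,A)),G,L));
Locate _5: it is the '(' at position 19 (the 6th '(' reading left to right).
Query: subtree rooted at _5
_5: subtree_size = 1 + 8
  N: subtree_size = 1 + 0
  _6: subtree_size = 1 + 4
    W: subtree_size = 1 + 0
    _7: subtree_size = 1 + 2
      D: subtree_size = 1 + 0
      A: subtree_size = 1 + 0
  G: subtree_size = 1 + 0
  L: subtree_size = 1 + 0
Total subtree size of _5: 9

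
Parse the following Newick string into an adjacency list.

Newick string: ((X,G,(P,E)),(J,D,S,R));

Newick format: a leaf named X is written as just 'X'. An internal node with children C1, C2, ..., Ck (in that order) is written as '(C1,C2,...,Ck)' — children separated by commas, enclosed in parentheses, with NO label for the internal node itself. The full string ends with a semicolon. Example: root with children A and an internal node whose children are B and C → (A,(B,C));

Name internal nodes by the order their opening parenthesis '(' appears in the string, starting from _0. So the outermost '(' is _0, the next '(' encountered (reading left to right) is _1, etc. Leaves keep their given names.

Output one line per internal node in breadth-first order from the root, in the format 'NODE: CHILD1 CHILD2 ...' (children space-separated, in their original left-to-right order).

Answer: _0: _1 _3
_1: X G _2
_3: J D S R
_2: P E

Derivation:
Input: ((X,G,(P,E)),(J,D,S,R));
Scanning left-to-right, naming '(' by encounter order:
  pos 0: '(' -> open internal node _0 (depth 1)
  pos 1: '(' -> open internal node _1 (depth 2)
  pos 6: '(' -> open internal node _2 (depth 3)
  pos 10: ')' -> close internal node _2 (now at depth 2)
  pos 11: ')' -> close internal node _1 (now at depth 1)
  pos 13: '(' -> open internal node _3 (depth 2)
  pos 21: ')' -> close internal node _3 (now at depth 1)
  pos 22: ')' -> close internal node _0 (now at depth 0)
Total internal nodes: 4
BFS adjacency from root:
  _0: _1 _3
  _1: X G _2
  _3: J D S R
  _2: P E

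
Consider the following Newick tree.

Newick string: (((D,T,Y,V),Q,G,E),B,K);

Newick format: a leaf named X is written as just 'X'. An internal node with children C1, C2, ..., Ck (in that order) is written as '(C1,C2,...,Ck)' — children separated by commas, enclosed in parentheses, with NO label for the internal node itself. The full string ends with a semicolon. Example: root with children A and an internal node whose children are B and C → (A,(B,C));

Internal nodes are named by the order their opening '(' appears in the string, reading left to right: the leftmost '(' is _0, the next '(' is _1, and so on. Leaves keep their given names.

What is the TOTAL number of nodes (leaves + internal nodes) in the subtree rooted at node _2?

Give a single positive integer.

Newick: (((D,T,Y,V),Q,G,E),B,K);
Locate _2: it is the '(' at position 2 (the 3rd '(' reading left to right).
Query: subtree rooted at _2
_2: subtree_size = 1 + 4
  D: subtree_size = 1 + 0
  T: subtree_size = 1 + 0
  Y: subtree_size = 1 + 0
  V: subtree_size = 1 + 0
Total subtree size of _2: 5

Answer: 5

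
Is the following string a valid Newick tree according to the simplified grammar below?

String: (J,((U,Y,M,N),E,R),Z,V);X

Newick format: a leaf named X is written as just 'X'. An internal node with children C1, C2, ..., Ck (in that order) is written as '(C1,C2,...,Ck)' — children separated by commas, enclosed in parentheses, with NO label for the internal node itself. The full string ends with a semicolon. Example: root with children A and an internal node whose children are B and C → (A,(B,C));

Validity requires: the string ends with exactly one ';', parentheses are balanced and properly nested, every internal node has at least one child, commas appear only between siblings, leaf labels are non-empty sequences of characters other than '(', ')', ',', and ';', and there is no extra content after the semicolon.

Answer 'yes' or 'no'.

Input: (J,((U,Y,M,N),E,R),Z,V);X
Paren balance: 3 '(' vs 3 ')' OK
Ends with single ';': False
Full parse: FAILS (must end with ;)
Valid: False

Answer: no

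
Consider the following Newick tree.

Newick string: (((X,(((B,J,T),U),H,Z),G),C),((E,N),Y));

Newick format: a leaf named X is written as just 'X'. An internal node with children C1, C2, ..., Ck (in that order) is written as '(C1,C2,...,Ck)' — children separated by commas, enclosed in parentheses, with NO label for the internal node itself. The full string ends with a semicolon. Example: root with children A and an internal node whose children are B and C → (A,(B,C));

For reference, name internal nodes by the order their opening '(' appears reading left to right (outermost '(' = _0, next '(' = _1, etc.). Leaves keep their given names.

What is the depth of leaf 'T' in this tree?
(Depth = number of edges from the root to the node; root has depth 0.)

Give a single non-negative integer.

Answer: 6

Derivation:
Newick: (((X,(((B,J,T),U),H,Z),G),C),((E,N),Y));
Naming internals by '(' encounter order: outermost '(' = _0, next = _1, ...
Query node: T
Path from root: _0 -> _1 -> _2 -> _3 -> _4 -> _5 -> T
Depth of T: 6 (number of edges from root)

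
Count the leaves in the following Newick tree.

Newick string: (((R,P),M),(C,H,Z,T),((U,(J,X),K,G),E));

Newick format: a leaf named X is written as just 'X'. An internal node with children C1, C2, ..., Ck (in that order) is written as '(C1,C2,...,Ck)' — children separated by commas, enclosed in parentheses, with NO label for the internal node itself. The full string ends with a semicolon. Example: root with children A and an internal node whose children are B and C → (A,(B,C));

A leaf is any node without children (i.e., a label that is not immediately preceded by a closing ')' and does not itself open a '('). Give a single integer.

Newick: (((R,P),M),(C,H,Z,T),((U,(J,X),K,G),E));
Scan left-to-right; a leaf is any maximal label run not followed by '(':
  pos 3: leaf 'R' → count = 1
  pos 5: leaf 'P' → count = 2
  pos 8: leaf 'M' → count = 3
  pos 12: leaf 'C' → count = 4
  pos 14: leaf 'H' → count = 5
  pos 16: leaf 'Z' → count = 6
  pos 18: leaf 'T' → count = 7
  pos 23: leaf 'U' → count = 8
  pos 26: leaf 'J' → count = 9
  pos 28: leaf 'X' → count = 10
  pos 31: leaf 'K' → count = 11
  pos 33: leaf 'G' → count = 12
  pos 36: leaf 'E' → count = 13
Total leaves: 13

Answer: 13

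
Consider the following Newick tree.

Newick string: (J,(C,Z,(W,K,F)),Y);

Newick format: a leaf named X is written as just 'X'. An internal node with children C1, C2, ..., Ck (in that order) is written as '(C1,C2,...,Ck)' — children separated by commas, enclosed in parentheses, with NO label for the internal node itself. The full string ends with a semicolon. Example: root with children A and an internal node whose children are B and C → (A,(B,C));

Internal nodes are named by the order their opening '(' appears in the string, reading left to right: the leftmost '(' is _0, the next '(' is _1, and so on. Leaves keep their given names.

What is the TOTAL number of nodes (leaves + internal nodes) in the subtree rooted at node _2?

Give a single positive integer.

Answer: 4

Derivation:
Newick: (J,(C,Z,(W,K,F)),Y);
Locate _2: it is the '(' at position 8 (the 3rd '(' reading left to right).
Query: subtree rooted at _2
_2: subtree_size = 1 + 3
  W: subtree_size = 1 + 0
  K: subtree_size = 1 + 0
  F: subtree_size = 1 + 0
Total subtree size of _2: 4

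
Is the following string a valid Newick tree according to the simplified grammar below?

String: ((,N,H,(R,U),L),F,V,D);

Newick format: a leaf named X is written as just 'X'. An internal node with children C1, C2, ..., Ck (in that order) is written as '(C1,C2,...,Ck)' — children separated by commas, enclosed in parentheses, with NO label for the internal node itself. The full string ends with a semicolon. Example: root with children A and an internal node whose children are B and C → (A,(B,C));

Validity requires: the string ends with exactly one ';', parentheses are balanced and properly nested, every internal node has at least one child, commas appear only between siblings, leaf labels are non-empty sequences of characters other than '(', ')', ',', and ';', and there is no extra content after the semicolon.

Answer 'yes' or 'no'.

Answer: no

Derivation:
Input: ((,N,H,(R,U),L),F,V,D);
Paren balance: 3 '(' vs 3 ')' OK
Ends with single ';': True
Full parse: FAILS (empty leaf label at pos 2)
Valid: False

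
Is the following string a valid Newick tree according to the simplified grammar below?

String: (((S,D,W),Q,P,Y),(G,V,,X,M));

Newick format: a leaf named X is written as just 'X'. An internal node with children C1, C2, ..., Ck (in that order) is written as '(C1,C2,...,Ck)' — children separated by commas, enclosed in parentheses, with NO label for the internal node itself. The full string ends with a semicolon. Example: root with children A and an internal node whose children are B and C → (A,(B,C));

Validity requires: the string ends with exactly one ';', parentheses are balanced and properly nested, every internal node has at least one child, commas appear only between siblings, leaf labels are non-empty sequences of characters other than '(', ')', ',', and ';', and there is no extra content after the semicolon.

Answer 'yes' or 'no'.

Answer: no

Derivation:
Input: (((S,D,W),Q,P,Y),(G,V,,X,M));
Paren balance: 4 '(' vs 4 ')' OK
Ends with single ';': True
Full parse: FAILS (empty leaf label at pos 22)
Valid: False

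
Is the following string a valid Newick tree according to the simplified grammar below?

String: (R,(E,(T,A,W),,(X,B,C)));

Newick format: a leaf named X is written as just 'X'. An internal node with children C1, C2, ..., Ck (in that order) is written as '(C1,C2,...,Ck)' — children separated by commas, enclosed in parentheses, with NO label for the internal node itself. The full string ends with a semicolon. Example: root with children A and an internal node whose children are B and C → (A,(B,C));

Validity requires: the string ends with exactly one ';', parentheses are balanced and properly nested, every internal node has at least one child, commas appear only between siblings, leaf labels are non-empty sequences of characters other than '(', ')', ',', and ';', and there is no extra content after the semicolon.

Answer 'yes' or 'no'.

Input: (R,(E,(T,A,W),,(X,B,C)));
Paren balance: 4 '(' vs 4 ')' OK
Ends with single ';': True
Full parse: FAILS (empty leaf label at pos 14)
Valid: False

Answer: no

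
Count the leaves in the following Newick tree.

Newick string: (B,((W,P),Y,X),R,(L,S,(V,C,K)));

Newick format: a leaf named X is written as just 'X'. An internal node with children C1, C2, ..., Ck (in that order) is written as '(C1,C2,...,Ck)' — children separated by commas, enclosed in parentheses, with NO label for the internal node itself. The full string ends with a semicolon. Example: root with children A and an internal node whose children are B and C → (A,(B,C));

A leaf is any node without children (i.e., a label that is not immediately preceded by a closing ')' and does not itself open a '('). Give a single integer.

Newick: (B,((W,P),Y,X),R,(L,S,(V,C,K)));
Scan left-to-right; a leaf is any maximal label run not followed by '(':
  pos 1: leaf 'B' → count = 1
  pos 5: leaf 'W' → count = 2
  pos 7: leaf 'P' → count = 3
  pos 10: leaf 'Y' → count = 4
  pos 12: leaf 'X' → count = 5
  pos 15: leaf 'R' → count = 6
  pos 18: leaf 'L' → count = 7
  pos 20: leaf 'S' → count = 8
  pos 23: leaf 'V' → count = 9
  pos 25: leaf 'C' → count = 10
  pos 27: leaf 'K' → count = 11
Total leaves: 11

Answer: 11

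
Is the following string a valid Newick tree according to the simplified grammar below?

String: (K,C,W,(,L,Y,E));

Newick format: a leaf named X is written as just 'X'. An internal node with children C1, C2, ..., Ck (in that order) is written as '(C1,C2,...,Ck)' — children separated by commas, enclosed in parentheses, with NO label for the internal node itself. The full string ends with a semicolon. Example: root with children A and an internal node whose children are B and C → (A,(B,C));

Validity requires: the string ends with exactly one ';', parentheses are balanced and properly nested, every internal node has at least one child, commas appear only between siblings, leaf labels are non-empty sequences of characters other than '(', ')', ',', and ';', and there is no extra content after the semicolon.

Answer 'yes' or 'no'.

Answer: no

Derivation:
Input: (K,C,W,(,L,Y,E));
Paren balance: 2 '(' vs 2 ')' OK
Ends with single ';': True
Full parse: FAILS (empty leaf label at pos 8)
Valid: False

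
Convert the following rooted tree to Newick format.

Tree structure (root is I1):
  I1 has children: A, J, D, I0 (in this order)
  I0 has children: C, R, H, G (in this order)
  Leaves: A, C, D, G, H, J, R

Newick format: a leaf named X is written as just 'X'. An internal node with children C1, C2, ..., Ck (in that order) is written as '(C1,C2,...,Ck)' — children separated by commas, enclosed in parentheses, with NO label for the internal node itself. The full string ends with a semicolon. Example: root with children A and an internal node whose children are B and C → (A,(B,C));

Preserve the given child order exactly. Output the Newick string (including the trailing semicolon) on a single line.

Answer: (A,J,D,(C,R,H,G));

Derivation:
internal I1 with children ['A', 'J', 'D', 'I0']
  leaf 'A' → 'A'
  leaf 'J' → 'J'
  leaf 'D' → 'D'
  internal I0 with children ['C', 'R', 'H', 'G']
    leaf 'C' → 'C'
    leaf 'R' → 'R'
    leaf 'H' → 'H'
    leaf 'G' → 'G'
  → '(C,R,H,G)'
→ '(A,J,D,(C,R,H,G))'
Final: (A,J,D,(C,R,H,G));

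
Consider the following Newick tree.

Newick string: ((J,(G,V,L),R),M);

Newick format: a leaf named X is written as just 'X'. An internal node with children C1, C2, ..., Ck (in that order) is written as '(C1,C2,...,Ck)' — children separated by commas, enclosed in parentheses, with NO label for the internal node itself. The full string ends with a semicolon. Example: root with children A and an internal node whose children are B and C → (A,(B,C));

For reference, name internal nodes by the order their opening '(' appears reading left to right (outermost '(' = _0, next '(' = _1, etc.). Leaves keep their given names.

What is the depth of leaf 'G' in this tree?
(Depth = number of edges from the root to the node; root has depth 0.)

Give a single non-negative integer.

Answer: 3

Derivation:
Newick: ((J,(G,V,L),R),M);
Naming internals by '(' encounter order: outermost '(' = _0, next = _1, ...
Query node: G
Path from root: _0 -> _1 -> _2 -> G
Depth of G: 3 (number of edges from root)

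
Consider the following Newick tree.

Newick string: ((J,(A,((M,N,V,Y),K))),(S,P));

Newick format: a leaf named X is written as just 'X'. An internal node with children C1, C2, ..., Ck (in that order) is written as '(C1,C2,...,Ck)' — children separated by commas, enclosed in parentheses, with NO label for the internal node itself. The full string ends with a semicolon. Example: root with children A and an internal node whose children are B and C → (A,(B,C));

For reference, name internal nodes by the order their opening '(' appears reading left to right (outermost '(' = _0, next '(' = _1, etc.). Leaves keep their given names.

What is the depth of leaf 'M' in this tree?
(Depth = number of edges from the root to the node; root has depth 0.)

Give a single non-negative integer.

Newick: ((J,(A,((M,N,V,Y),K))),(S,P));
Naming internals by '(' encounter order: outermost '(' = _0, next = _1, ...
Query node: M
Path from root: _0 -> _1 -> _2 -> _3 -> _4 -> M
Depth of M: 5 (number of edges from root)

Answer: 5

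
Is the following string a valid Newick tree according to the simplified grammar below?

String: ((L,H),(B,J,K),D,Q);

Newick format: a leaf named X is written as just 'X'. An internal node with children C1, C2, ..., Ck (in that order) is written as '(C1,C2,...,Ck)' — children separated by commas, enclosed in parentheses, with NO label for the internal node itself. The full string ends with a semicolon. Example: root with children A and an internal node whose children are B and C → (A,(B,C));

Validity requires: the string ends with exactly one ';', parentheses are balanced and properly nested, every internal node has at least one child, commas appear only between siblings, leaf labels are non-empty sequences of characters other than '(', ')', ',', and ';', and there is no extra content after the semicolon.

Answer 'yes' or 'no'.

Input: ((L,H),(B,J,K),D,Q);
Paren balance: 3 '(' vs 3 ')' OK
Ends with single ';': True
Full parse: OK
Valid: True

Answer: yes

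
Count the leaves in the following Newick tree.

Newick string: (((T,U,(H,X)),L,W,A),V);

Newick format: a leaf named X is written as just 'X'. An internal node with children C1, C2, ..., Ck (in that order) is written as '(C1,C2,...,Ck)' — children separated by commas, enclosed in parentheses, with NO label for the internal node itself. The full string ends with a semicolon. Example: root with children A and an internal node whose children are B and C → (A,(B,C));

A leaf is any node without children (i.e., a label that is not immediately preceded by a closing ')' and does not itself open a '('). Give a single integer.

Answer: 8

Derivation:
Newick: (((T,U,(H,X)),L,W,A),V);
Scan left-to-right; a leaf is any maximal label run not followed by '(':
  pos 3: leaf 'T' → count = 1
  pos 5: leaf 'U' → count = 2
  pos 8: leaf 'H' → count = 3
  pos 10: leaf 'X' → count = 4
  pos 14: leaf 'L' → count = 5
  pos 16: leaf 'W' → count = 6
  pos 18: leaf 'A' → count = 7
  pos 21: leaf 'V' → count = 8
Total leaves: 8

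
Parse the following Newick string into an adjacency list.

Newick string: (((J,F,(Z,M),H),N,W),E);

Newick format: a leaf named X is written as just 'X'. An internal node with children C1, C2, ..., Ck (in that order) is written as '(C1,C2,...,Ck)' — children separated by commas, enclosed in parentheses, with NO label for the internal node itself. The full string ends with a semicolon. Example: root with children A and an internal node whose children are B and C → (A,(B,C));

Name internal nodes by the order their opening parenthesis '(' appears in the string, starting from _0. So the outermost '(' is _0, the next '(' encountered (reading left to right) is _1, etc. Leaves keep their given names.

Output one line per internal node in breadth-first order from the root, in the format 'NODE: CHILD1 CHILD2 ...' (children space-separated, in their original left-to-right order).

Answer: _0: _1 E
_1: _2 N W
_2: J F _3 H
_3: Z M

Derivation:
Input: (((J,F,(Z,M),H),N,W),E);
Scanning left-to-right, naming '(' by encounter order:
  pos 0: '(' -> open internal node _0 (depth 1)
  pos 1: '(' -> open internal node _1 (depth 2)
  pos 2: '(' -> open internal node _2 (depth 3)
  pos 7: '(' -> open internal node _3 (depth 4)
  pos 11: ')' -> close internal node _3 (now at depth 3)
  pos 14: ')' -> close internal node _2 (now at depth 2)
  pos 19: ')' -> close internal node _1 (now at depth 1)
  pos 22: ')' -> close internal node _0 (now at depth 0)
Total internal nodes: 4
BFS adjacency from root:
  _0: _1 E
  _1: _2 N W
  _2: J F _3 H
  _3: Z M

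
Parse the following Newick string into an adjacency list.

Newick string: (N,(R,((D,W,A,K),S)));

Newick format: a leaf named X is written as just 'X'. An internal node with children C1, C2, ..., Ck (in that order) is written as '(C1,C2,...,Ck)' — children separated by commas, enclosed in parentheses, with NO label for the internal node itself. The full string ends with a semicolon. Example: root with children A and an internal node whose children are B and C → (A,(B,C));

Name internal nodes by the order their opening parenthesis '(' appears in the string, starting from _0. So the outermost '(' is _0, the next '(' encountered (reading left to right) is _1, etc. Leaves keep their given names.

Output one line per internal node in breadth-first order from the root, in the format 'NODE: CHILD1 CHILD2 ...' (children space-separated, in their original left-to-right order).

Input: (N,(R,((D,W,A,K),S)));
Scanning left-to-right, naming '(' by encounter order:
  pos 0: '(' -> open internal node _0 (depth 1)
  pos 3: '(' -> open internal node _1 (depth 2)
  pos 6: '(' -> open internal node _2 (depth 3)
  pos 7: '(' -> open internal node _3 (depth 4)
  pos 15: ')' -> close internal node _3 (now at depth 3)
  pos 18: ')' -> close internal node _2 (now at depth 2)
  pos 19: ')' -> close internal node _1 (now at depth 1)
  pos 20: ')' -> close internal node _0 (now at depth 0)
Total internal nodes: 4
BFS adjacency from root:
  _0: N _1
  _1: R _2
  _2: _3 S
  _3: D W A K

Answer: _0: N _1
_1: R _2
_2: _3 S
_3: D W A K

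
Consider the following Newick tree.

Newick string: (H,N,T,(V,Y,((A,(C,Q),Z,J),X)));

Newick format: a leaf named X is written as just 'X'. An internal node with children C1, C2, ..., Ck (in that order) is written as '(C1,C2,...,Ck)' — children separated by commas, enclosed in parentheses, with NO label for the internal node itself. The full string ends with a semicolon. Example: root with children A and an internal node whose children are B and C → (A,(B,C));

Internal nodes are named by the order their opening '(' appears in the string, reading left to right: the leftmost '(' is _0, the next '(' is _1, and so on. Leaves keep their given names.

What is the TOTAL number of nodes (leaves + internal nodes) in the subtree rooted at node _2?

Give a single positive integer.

Answer: 9

Derivation:
Newick: (H,N,T,(V,Y,((A,(C,Q),Z,J),X)));
Locate _2: it is the '(' at position 12 (the 3rd '(' reading left to right).
Query: subtree rooted at _2
_2: subtree_size = 1 + 8
  _3: subtree_size = 1 + 6
    A: subtree_size = 1 + 0
    _4: subtree_size = 1 + 2
      C: subtree_size = 1 + 0
      Q: subtree_size = 1 + 0
    Z: subtree_size = 1 + 0
    J: subtree_size = 1 + 0
  X: subtree_size = 1 + 0
Total subtree size of _2: 9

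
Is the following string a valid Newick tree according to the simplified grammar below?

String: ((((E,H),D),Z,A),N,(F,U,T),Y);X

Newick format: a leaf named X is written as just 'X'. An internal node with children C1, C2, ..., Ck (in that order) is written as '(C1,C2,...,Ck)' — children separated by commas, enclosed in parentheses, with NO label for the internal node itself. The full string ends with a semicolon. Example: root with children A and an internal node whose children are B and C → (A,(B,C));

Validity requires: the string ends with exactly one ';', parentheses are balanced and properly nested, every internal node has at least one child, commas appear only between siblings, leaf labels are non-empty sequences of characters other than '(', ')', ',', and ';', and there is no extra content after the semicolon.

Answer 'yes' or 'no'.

Input: ((((E,H),D),Z,A),N,(F,U,T),Y);X
Paren balance: 5 '(' vs 5 ')' OK
Ends with single ';': False
Full parse: FAILS (must end with ;)
Valid: False

Answer: no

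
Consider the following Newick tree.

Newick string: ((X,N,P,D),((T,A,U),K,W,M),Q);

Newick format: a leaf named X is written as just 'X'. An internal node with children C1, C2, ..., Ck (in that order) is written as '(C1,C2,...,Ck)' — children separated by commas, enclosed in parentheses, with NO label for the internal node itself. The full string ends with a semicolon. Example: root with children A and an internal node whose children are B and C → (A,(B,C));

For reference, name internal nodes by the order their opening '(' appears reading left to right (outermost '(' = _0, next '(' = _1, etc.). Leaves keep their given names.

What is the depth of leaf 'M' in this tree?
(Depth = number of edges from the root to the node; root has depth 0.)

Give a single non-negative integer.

Newick: ((X,N,P,D),((T,A,U),K,W,M),Q);
Naming internals by '(' encounter order: outermost '(' = _0, next = _1, ...
Query node: M
Path from root: _0 -> _2 -> M
Depth of M: 2 (number of edges from root)

Answer: 2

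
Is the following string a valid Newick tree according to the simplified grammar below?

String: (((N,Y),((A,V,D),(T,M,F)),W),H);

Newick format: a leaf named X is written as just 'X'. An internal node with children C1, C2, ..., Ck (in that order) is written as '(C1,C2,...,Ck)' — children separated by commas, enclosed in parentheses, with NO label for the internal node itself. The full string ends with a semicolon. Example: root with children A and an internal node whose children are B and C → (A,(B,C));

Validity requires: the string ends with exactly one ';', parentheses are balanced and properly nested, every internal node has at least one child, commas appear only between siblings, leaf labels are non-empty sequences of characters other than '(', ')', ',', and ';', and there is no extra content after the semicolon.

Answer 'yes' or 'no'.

Input: (((N,Y),((A,V,D),(T,M,F)),W),H);
Paren balance: 6 '(' vs 6 ')' OK
Ends with single ';': True
Full parse: OK
Valid: True

Answer: yes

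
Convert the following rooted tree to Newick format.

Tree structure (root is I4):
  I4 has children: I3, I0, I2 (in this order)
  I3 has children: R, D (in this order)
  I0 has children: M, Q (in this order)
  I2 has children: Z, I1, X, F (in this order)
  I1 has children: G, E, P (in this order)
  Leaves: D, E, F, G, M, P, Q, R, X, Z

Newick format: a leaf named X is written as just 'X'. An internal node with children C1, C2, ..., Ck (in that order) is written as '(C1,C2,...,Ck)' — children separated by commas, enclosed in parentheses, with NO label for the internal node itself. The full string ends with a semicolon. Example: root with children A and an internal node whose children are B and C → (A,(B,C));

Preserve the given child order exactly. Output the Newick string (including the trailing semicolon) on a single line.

internal I4 with children ['I3', 'I0', 'I2']
  internal I3 with children ['R', 'D']
    leaf 'R' → 'R'
    leaf 'D' → 'D'
  → '(R,D)'
  internal I0 with children ['M', 'Q']
    leaf 'M' → 'M'
    leaf 'Q' → 'Q'
  → '(M,Q)'
  internal I2 with children ['Z', 'I1', 'X', 'F']
    leaf 'Z' → 'Z'
    internal I1 with children ['G', 'E', 'P']
      leaf 'G' → 'G'
      leaf 'E' → 'E'
      leaf 'P' → 'P'
    → '(G,E,P)'
    leaf 'X' → 'X'
    leaf 'F' → 'F'
  → '(Z,(G,E,P),X,F)'
→ '((R,D),(M,Q),(Z,(G,E,P),X,F))'
Final: ((R,D),(M,Q),(Z,(G,E,P),X,F));

Answer: ((R,D),(M,Q),(Z,(G,E,P),X,F));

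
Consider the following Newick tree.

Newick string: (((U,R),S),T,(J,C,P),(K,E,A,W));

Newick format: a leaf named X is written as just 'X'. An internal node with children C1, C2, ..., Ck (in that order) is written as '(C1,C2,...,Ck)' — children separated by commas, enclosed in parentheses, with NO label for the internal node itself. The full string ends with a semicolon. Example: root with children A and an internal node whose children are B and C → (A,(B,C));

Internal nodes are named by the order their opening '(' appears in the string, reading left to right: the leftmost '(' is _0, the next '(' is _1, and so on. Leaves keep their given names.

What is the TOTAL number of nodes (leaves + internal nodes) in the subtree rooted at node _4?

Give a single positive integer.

Answer: 5

Derivation:
Newick: (((U,R),S),T,(J,C,P),(K,E,A,W));
Locate _4: it is the '(' at position 21 (the 5th '(' reading left to right).
Query: subtree rooted at _4
_4: subtree_size = 1 + 4
  K: subtree_size = 1 + 0
  E: subtree_size = 1 + 0
  A: subtree_size = 1 + 0
  W: subtree_size = 1 + 0
Total subtree size of _4: 5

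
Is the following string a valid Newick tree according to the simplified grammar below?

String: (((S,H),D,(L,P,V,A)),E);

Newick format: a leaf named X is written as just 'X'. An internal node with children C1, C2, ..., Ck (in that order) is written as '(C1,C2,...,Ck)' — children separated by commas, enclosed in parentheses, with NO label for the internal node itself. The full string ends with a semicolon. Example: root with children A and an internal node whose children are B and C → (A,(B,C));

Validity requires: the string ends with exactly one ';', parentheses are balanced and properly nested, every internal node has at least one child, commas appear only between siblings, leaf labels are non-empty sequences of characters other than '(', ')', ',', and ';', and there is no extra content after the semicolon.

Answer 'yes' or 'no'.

Answer: yes

Derivation:
Input: (((S,H),D,(L,P,V,A)),E);
Paren balance: 4 '(' vs 4 ')' OK
Ends with single ';': True
Full parse: OK
Valid: True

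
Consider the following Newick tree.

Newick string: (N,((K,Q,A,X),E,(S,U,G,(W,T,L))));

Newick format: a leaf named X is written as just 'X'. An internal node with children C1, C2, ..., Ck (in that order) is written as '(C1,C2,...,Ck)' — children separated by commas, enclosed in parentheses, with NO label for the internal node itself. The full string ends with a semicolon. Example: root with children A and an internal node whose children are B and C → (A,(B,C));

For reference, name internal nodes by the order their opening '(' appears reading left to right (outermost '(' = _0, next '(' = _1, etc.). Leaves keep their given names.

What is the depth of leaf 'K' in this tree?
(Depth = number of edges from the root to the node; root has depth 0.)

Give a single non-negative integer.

Answer: 3

Derivation:
Newick: (N,((K,Q,A,X),E,(S,U,G,(W,T,L))));
Naming internals by '(' encounter order: outermost '(' = _0, next = _1, ...
Query node: K
Path from root: _0 -> _1 -> _2 -> K
Depth of K: 3 (number of edges from root)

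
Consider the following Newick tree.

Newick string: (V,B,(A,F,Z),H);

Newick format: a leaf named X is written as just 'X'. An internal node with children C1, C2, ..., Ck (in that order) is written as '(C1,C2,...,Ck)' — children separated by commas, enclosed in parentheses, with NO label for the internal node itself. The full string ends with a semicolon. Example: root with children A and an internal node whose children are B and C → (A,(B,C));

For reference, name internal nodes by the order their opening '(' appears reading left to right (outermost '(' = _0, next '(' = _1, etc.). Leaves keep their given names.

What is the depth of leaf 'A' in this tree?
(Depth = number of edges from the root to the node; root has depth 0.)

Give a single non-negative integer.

Answer: 2

Derivation:
Newick: (V,B,(A,F,Z),H);
Naming internals by '(' encounter order: outermost '(' = _0, next = _1, ...
Query node: A
Path from root: _0 -> _1 -> A
Depth of A: 2 (number of edges from root)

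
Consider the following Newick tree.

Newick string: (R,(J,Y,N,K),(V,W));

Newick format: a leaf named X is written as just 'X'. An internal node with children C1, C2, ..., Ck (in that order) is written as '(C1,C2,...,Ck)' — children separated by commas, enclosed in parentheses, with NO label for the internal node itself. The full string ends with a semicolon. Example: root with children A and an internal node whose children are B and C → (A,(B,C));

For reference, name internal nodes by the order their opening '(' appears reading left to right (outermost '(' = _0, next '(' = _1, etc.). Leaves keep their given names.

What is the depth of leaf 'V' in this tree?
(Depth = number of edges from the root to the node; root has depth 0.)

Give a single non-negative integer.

Newick: (R,(J,Y,N,K),(V,W));
Naming internals by '(' encounter order: outermost '(' = _0, next = _1, ...
Query node: V
Path from root: _0 -> _2 -> V
Depth of V: 2 (number of edges from root)

Answer: 2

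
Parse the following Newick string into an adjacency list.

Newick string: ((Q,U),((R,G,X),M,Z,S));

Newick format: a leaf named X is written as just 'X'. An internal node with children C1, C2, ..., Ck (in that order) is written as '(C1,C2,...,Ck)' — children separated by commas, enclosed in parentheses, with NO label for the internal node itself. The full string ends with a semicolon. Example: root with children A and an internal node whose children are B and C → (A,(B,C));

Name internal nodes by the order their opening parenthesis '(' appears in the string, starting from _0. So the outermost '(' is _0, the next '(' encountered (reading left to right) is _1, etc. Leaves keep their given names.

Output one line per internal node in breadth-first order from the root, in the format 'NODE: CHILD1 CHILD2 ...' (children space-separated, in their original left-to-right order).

Answer: _0: _1 _2
_1: Q U
_2: _3 M Z S
_3: R G X

Derivation:
Input: ((Q,U),((R,G,X),M,Z,S));
Scanning left-to-right, naming '(' by encounter order:
  pos 0: '(' -> open internal node _0 (depth 1)
  pos 1: '(' -> open internal node _1 (depth 2)
  pos 5: ')' -> close internal node _1 (now at depth 1)
  pos 7: '(' -> open internal node _2 (depth 2)
  pos 8: '(' -> open internal node _3 (depth 3)
  pos 14: ')' -> close internal node _3 (now at depth 2)
  pos 21: ')' -> close internal node _2 (now at depth 1)
  pos 22: ')' -> close internal node _0 (now at depth 0)
Total internal nodes: 4
BFS adjacency from root:
  _0: _1 _2
  _1: Q U
  _2: _3 M Z S
  _3: R G X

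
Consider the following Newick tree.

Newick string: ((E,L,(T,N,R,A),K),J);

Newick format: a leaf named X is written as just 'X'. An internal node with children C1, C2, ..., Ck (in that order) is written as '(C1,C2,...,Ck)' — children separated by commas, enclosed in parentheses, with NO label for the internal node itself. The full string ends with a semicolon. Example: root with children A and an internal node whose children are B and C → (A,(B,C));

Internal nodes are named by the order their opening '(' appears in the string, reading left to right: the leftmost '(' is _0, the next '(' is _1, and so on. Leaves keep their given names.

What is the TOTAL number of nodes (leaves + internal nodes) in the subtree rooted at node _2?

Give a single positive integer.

Answer: 5

Derivation:
Newick: ((E,L,(T,N,R,A),K),J);
Locate _2: it is the '(' at position 6 (the 3rd '(' reading left to right).
Query: subtree rooted at _2
_2: subtree_size = 1 + 4
  T: subtree_size = 1 + 0
  N: subtree_size = 1 + 0
  R: subtree_size = 1 + 0
  A: subtree_size = 1 + 0
Total subtree size of _2: 5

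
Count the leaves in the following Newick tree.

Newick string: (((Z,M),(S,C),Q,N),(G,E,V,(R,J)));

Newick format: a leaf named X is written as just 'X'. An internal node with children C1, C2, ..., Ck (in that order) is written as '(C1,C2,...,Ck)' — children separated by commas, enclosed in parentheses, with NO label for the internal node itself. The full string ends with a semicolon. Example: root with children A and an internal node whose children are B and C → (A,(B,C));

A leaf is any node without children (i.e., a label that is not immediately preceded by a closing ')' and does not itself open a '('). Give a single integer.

Answer: 11

Derivation:
Newick: (((Z,M),(S,C),Q,N),(G,E,V,(R,J)));
Scan left-to-right; a leaf is any maximal label run not followed by '(':
  pos 3: leaf 'Z' → count = 1
  pos 5: leaf 'M' → count = 2
  pos 9: leaf 'S' → count = 3
  pos 11: leaf 'C' → count = 4
  pos 14: leaf 'Q' → count = 5
  pos 16: leaf 'N' → count = 6
  pos 20: leaf 'G' → count = 7
  pos 22: leaf 'E' → count = 8
  pos 24: leaf 'V' → count = 9
  pos 27: leaf 'R' → count = 10
  pos 29: leaf 'J' → count = 11
Total leaves: 11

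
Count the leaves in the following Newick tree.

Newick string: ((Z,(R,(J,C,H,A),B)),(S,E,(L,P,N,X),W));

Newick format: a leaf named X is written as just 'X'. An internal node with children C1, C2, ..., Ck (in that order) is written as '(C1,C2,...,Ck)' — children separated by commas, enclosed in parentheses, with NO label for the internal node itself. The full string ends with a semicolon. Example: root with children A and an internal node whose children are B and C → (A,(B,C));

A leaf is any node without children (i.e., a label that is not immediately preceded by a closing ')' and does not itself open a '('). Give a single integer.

Newick: ((Z,(R,(J,C,H,A),B)),(S,E,(L,P,N,X),W));
Scan left-to-right; a leaf is any maximal label run not followed by '(':
  pos 2: leaf 'Z' → count = 1
  pos 5: leaf 'R' → count = 2
  pos 8: leaf 'J' → count = 3
  pos 10: leaf 'C' → count = 4
  pos 12: leaf 'H' → count = 5
  pos 14: leaf 'A' → count = 6
  pos 17: leaf 'B' → count = 7
  pos 22: leaf 'S' → count = 8
  pos 24: leaf 'E' → count = 9
  pos 27: leaf 'L' → count = 10
  pos 29: leaf 'P' → count = 11
  pos 31: leaf 'N' → count = 12
  pos 33: leaf 'X' → count = 13
  pos 36: leaf 'W' → count = 14
Total leaves: 14

Answer: 14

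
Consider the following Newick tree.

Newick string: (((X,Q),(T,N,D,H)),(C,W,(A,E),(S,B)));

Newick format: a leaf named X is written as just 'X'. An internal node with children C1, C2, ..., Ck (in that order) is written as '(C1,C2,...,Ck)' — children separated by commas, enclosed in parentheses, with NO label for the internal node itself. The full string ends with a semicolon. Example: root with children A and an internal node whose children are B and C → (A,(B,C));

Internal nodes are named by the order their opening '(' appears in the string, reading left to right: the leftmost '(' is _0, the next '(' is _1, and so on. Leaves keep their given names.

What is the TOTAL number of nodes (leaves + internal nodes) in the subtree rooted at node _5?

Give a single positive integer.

Newick: (((X,Q),(T,N,D,H)),(C,W,(A,E),(S,B)));
Locate _5: it is the '(' at position 24 (the 6th '(' reading left to right).
Query: subtree rooted at _5
_5: subtree_size = 1 + 2
  A: subtree_size = 1 + 0
  E: subtree_size = 1 + 0
Total subtree size of _5: 3

Answer: 3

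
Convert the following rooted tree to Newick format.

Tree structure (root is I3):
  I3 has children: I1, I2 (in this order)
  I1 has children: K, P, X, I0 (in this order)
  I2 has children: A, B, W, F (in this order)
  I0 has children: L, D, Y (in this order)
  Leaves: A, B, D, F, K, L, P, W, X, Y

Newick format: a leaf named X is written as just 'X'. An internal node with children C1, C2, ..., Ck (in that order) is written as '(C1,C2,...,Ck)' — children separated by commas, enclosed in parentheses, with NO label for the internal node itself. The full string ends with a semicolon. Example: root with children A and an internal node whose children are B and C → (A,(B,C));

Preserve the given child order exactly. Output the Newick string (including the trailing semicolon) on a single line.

Answer: ((K,P,X,(L,D,Y)),(A,B,W,F));

Derivation:
internal I3 with children ['I1', 'I2']
  internal I1 with children ['K', 'P', 'X', 'I0']
    leaf 'K' → 'K'
    leaf 'P' → 'P'
    leaf 'X' → 'X'
    internal I0 with children ['L', 'D', 'Y']
      leaf 'L' → 'L'
      leaf 'D' → 'D'
      leaf 'Y' → 'Y'
    → '(L,D,Y)'
  → '(K,P,X,(L,D,Y))'
  internal I2 with children ['A', 'B', 'W', 'F']
    leaf 'A' → 'A'
    leaf 'B' → 'B'
    leaf 'W' → 'W'
    leaf 'F' → 'F'
  → '(A,B,W,F)'
→ '((K,P,X,(L,D,Y)),(A,B,W,F))'
Final: ((K,P,X,(L,D,Y)),(A,B,W,F));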